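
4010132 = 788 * 5089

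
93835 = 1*93835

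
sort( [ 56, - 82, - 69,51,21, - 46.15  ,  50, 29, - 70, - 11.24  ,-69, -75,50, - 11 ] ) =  [  -  82,  -  75,-70, - 69, - 69, - 46.15,-11.24, - 11, 21,  29,50,50, 51,  56 ]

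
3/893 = 3/893 = 0.00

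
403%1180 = 403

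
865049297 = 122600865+742448432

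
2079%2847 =2079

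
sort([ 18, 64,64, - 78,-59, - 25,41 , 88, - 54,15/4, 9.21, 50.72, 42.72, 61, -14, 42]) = [-78  ,-59, - 54,-25, - 14,15/4,  9.21,18,  41, 42, 42.72, 50.72,  61, 64,64,88 ] 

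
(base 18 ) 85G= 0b101010001010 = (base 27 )3ip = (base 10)2698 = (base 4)222022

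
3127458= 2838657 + 288801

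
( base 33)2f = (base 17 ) 4d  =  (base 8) 121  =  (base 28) 2P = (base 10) 81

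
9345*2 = 18690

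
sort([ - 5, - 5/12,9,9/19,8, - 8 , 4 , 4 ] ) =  [- 8, - 5, - 5/12,9/19,4,4,8,9 ] 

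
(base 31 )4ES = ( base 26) 69G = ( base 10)4306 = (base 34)3OM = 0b1000011010010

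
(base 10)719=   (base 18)23h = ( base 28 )pj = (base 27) QH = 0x2CF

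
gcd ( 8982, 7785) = 9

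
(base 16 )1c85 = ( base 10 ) 7301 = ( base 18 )149b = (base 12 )4285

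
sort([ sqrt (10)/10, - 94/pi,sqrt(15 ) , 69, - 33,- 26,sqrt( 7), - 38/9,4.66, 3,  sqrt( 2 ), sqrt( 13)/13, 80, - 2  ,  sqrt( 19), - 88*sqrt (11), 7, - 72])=[ - 88*sqrt (11),- 72, - 33, - 94/pi, - 26, - 38/9, - 2,  sqrt(13)/13,sqrt( 10)/10, sqrt( 2), sqrt(7), 3,  sqrt ( 15),sqrt(19),  4.66, 7 , 69,80] 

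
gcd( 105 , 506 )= 1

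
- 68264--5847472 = 5779208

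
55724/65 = 857 + 19/65 = 857.29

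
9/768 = 3/256 = 0.01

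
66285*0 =0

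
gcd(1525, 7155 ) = 5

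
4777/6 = 796 + 1/6 = 796.17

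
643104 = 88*7308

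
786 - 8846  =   - 8060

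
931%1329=931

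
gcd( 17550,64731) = 3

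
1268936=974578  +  294358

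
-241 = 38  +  -279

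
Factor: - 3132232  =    -  2^3*23^1*29^1*587^1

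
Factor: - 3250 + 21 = -3229 =- 3229^1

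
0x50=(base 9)88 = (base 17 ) 4c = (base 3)2222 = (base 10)80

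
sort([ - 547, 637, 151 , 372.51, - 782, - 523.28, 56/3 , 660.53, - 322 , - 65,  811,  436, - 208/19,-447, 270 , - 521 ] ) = [ - 782, - 547,  -  523.28, - 521, - 447, - 322, - 65,- 208/19, 56/3, 151, 270, 372.51,436, 637 , 660.53,811]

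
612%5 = 2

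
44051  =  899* 49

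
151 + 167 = 318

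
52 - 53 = -1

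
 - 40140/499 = - 40140/499 = -80.44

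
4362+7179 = 11541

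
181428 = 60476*3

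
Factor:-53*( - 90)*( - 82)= - 391140= -2^2*3^2*5^1*41^1*53^1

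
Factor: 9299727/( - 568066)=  - 2^(-1)*3^2*439^(  -  1) * 647^( - 1)*1033303^1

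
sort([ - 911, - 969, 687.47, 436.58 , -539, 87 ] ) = [ - 969,  -  911, - 539, 87, 436.58, 687.47 ] 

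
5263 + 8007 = 13270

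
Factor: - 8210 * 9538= -2^2*5^1*19^1*251^1*821^1 = -78306980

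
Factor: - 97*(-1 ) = 97 = 97^1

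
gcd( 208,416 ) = 208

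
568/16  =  35 + 1/2 = 35.50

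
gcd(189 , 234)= 9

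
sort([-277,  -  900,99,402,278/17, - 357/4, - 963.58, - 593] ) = [-963.58,-900, - 593, - 277, - 357/4, 278/17, 99 , 402 ]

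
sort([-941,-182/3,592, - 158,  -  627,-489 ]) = [ - 941,- 627,-489, - 158, - 182/3, 592]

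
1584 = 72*22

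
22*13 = 286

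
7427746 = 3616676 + 3811070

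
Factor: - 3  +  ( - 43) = -46 = - 2^1 * 23^1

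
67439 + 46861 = 114300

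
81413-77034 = 4379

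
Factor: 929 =929^1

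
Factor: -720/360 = -2^1 = - 2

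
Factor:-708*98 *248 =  - 2^6*3^1 * 7^2*31^1* 59^1 = - 17207232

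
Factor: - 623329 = - 7^2*12721^1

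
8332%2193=1753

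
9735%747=24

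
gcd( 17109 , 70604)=1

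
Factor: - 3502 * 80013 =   -  2^1*3^1*17^1*103^1*149^1*179^1 = - 280205526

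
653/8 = 653/8 = 81.62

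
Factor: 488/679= 2^3*7^( - 1)*61^1*97^(-1) 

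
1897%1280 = 617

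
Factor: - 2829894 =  - 2^1*3^1*471649^1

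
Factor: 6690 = 2^1*3^1*5^1*223^1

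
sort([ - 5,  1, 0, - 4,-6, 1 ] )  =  [ - 6, - 5, - 4, 0, 1,1] 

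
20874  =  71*294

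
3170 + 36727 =39897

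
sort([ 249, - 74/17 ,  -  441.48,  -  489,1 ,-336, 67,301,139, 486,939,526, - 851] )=[ - 851,  -  489, -441.48, - 336, - 74/17, 1, 67, 139,249, 301,486,526, 939] 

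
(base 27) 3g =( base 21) 4D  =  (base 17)5c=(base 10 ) 97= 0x61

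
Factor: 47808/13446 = 32/9 = 2^5*3^ ( - 2 )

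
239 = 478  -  239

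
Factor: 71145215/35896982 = 2^ ( - 1 ) * 5^1*11^( - 1) *19^1*61^1*  947^( - 1)*1723^( - 1)*12277^1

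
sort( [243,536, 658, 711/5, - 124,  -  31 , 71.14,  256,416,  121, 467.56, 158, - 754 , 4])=[-754, - 124,  -  31, 4, 71.14,121, 711/5, 158, 243, 256,416 , 467.56,536,658 ]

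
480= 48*10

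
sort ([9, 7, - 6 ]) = [ - 6,7,  9] 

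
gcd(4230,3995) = 235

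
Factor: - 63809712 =  -  2^4*3^2*443123^1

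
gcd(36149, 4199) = 1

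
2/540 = 1/270= 0.00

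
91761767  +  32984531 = 124746298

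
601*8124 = 4882524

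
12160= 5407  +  6753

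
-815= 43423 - 44238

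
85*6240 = 530400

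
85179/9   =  9464 + 1/3 =9464.33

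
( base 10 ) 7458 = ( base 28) 9ea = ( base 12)4396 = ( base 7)30513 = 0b1110100100010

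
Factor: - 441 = - 3^2*7^2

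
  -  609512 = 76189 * ( - 8 )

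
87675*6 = 526050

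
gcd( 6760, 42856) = 8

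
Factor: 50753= 50753^1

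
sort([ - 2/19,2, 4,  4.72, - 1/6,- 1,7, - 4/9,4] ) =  [ - 1,-4/9,  -  1/6, -2/19, 2,4,4,4.72,7] 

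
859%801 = 58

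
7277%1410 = 227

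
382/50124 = 191/25062 =0.01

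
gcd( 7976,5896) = 8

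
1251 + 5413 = 6664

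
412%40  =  12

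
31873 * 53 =1689269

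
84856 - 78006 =6850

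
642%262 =118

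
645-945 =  - 300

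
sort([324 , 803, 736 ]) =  [ 324,736 , 803] 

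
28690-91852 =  - 63162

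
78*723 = 56394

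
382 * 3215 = 1228130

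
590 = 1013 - 423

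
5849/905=6+419/905=6.46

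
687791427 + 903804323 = 1591595750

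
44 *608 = 26752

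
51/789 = 17/263=0.06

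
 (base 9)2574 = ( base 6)12534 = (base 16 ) 78A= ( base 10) 1930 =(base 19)56b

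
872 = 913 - 41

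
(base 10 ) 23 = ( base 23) 10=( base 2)10111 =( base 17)16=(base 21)12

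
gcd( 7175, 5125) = 1025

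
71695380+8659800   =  80355180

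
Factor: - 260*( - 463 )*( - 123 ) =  - 14806740 = - 2^2*3^1*5^1*13^1*41^1*463^1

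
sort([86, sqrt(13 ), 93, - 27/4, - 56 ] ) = [ - 56,- 27/4,sqrt(13 ), 86, 93] 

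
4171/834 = 5+1/834  =  5.00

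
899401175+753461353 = 1652862528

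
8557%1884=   1021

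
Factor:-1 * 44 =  - 44 = - 2^2*11^1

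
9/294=3/98 = 0.03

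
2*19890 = 39780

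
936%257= 165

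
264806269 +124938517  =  389744786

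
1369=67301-65932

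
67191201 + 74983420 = 142174621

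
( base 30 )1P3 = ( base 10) 1653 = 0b11001110101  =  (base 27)276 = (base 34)1EL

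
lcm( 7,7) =7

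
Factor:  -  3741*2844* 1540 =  - 2^4*3^3 * 5^1*7^1*11^1*29^1 * 43^1 * 79^1 = - 16384682160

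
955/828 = 955/828 =1.15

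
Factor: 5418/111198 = 3^1*7^1*431^( - 1) =21/431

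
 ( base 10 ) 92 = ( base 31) 2u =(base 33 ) 2q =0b1011100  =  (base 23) 40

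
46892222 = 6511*7202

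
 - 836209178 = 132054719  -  968263897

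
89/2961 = 89/2961 = 0.03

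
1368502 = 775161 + 593341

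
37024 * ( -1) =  - 37024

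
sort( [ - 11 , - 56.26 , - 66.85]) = [ - 66.85, - 56.26,- 11] 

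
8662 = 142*61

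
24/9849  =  8/3283 = 0.00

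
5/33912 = 5/33912 = 0.00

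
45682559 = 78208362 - 32525803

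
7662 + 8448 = 16110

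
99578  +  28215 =127793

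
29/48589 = 29/48589  =  0.00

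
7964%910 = 684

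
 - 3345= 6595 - 9940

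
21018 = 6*3503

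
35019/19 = 1843 + 2/19 = 1843.11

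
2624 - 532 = 2092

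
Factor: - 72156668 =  - 2^2*18039167^1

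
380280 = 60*6338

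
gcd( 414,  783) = 9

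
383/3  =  383/3 = 127.67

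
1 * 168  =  168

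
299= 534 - 235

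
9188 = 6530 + 2658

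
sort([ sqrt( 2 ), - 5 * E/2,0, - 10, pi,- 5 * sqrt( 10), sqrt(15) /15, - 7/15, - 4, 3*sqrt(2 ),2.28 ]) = [ - 5 * sqrt( 10 ) , - 10, - 5*E/2 , - 4, - 7/15,  0,  sqrt (15)/15,sqrt( 2 ) , 2.28,pi,3 * sqrt( 2 )]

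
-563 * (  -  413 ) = 232519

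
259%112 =35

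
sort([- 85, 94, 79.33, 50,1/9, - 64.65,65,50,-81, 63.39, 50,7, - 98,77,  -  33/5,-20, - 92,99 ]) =[ -98,-92,-85 , -81, - 64.65 ,-20,- 33/5,  1/9,7, 50 , 50, 50,63.39,65,77, 79.33,94, 99]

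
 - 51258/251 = -205+197/251 =-204.22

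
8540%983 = 676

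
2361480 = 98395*24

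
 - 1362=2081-3443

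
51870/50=1037 + 2/5 = 1037.40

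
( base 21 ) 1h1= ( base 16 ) 31F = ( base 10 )799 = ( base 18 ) 287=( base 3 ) 1002121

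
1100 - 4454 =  - 3354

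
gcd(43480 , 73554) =2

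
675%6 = 3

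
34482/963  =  11494/321 = 35.81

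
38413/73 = 38413/73 = 526.21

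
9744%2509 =2217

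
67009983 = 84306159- 17296176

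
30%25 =5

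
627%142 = 59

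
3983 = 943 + 3040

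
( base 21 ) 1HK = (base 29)s6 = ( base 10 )818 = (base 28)116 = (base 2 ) 1100110010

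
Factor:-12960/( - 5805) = 2^5* 3^1*43^(-1) = 96/43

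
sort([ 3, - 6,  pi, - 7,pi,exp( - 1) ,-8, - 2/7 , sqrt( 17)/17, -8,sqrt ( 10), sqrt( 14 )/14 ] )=[ - 8, - 8, - 7, - 6, - 2/7,sqrt( 17 ) /17,sqrt( 14)/14,exp( - 1) , 3,pi,pi , sqrt( 10 )]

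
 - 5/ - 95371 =5/95371 = 0.00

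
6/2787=2/929 = 0.00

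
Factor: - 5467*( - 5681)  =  7^1*11^1*13^1 * 19^1*23^1*71^1  =  31058027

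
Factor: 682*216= 2^4*3^3*11^1*31^1  =  147312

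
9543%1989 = 1587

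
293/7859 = 293/7859 = 0.04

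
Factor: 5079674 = 2^1 *199^1 *12763^1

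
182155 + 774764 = 956919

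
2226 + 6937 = 9163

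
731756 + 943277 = 1675033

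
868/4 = 217  =  217.00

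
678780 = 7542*90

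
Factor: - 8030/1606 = -5 = - 5^1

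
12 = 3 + 9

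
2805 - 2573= 232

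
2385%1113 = 159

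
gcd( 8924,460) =92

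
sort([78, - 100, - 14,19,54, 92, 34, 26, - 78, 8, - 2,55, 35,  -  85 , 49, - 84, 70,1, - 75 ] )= [ - 100  , - 85,-84, - 78, - 75,  -  14 , - 2 , 1, 8 , 19,  26, 34, 35,  49, 54, 55, 70, 78, 92]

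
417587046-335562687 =82024359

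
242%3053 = 242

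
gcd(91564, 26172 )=4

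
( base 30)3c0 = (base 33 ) 2qo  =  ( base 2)101111110100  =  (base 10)3060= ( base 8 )5764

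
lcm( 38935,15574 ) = 77870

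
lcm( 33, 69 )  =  759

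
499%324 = 175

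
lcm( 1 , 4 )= 4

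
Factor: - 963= - 3^2* 107^1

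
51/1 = 51= 51.00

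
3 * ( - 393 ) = - 1179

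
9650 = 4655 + 4995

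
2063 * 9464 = 19524232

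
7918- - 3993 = 11911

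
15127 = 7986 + 7141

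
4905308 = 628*7811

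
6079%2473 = 1133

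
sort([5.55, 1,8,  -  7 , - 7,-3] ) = [ - 7,  -  7, - 3,1, 5.55, 8] 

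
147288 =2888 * 51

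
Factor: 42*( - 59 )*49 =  - 121422= -2^1*3^1*7^3*59^1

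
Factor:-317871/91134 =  - 2^( - 1 ) * 3^1 *83^ (  -  1)*193^1 = - 579/166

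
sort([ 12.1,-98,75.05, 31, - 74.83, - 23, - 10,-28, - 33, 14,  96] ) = [ -98, -74.83,-33, - 28 , - 23, - 10, 12.1,14, 31,75.05,96]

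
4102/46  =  89  +  4/23=89.17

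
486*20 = 9720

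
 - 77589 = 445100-522689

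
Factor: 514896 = 2^4*3^1 * 17^1*631^1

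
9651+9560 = 19211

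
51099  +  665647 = 716746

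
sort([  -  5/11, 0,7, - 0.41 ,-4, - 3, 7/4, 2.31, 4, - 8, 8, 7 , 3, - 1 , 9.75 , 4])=[ - 8, - 4,-3, -1, - 5/11 , - 0.41, 0,7/4, 2.31, 3,4,4,7, 7, 8, 9.75 ]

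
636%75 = 36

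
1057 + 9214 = 10271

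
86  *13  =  1118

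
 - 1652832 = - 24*68868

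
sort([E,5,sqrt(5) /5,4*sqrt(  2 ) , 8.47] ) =[ sqrt ( 5 ) /5, E,5,4*sqrt ( 2 ),8.47 ] 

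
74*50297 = 3721978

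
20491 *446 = 9138986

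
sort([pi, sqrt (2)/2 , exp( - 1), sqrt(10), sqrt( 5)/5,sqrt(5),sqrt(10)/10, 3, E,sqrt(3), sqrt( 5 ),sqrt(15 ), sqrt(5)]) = [ sqrt ( 10)/10, exp( - 1),sqrt(5)/5 , sqrt( 2 )/2, sqrt(3),sqrt (5 ) , sqrt(5 ),sqrt(5), E, 3, pi,sqrt( 10 ), sqrt( 15)] 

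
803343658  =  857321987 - 53978329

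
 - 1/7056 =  - 1 + 7055/7056 = - 0.00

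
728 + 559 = 1287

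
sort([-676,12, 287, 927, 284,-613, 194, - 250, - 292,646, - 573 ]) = [ - 676, - 613, - 573, - 292, -250,  12, 194, 284, 287, 646 , 927]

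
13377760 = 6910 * 1936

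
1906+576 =2482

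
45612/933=48 + 276/311 =48.89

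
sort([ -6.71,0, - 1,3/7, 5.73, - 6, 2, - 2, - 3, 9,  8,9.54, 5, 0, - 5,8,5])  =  [ - 6.71, - 6,  -  5, - 3, - 2,-1,0,0,  3/7,2, 5,5 , 5.73 , 8,8,  9,9.54]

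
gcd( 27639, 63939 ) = 3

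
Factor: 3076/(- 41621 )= - 2^2*769^1*41621^( - 1 )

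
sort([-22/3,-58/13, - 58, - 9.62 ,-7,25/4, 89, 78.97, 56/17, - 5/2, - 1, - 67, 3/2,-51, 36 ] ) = [ - 67, - 58, - 51, - 9.62,-22/3, - 7, - 58/13, - 5/2, -1, 3/2, 56/17,25/4, 36 , 78.97, 89]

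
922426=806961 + 115465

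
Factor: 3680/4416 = 5/6 = 2^( - 1)*3^( - 1 )*5^1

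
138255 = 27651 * 5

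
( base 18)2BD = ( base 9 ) 1154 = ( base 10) 859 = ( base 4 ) 31123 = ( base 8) 1533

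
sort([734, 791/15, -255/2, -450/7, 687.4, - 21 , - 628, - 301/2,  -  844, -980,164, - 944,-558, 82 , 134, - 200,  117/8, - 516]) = [  -  980,-944, - 844 ,- 628, - 558, - 516, - 200,-301/2, -255/2, - 450/7, - 21,117/8,791/15,  82, 134,164 , 687.4,734]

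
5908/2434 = 2 + 520/1217  =  2.43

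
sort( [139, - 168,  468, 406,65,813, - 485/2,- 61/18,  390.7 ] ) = [ - 485/2, - 168, - 61/18 , 65,139,390.7,  406 , 468,813] 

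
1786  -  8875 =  - 7089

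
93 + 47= 140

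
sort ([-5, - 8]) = [-8, - 5 ] 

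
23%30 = 23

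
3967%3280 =687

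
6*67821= 406926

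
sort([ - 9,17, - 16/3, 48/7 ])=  [ - 9,  -  16/3, 48/7, 17 ] 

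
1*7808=7808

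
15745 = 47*335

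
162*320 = 51840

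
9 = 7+2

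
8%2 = 0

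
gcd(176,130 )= 2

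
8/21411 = 8/21411 =0.00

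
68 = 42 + 26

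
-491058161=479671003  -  970729164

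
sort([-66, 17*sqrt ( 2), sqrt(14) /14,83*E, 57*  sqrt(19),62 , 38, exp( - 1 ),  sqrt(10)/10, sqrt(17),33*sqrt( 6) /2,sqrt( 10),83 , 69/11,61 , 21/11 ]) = [-66,sqrt( 14)/14 , sqrt( 10) /10, exp( - 1),21/11, sqrt( 10) , sqrt(17 ),69/11,17*sqrt(2), 38 , 33*sqrt(6 )/2, 61,62, 83 , 83* E, 57*sqrt( 19)]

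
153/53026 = 153/53026=0.00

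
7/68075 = 1/9725 = 0.00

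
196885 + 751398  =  948283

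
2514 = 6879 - 4365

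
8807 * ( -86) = -757402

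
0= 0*(  -  2258)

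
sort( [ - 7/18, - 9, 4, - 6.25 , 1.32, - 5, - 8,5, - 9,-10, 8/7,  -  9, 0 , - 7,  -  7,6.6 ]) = [ - 10, - 9, - 9, - 9,-8, - 7, - 7, - 6.25 , - 5, - 7/18, 0 , 8/7, 1.32,4 , 5, 6.6 ]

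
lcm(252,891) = 24948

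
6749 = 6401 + 348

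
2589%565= 329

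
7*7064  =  49448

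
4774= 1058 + 3716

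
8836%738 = 718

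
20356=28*727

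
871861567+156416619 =1028278186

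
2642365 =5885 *449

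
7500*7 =52500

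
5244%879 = 849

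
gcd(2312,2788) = 68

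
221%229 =221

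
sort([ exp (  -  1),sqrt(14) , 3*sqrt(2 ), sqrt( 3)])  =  [exp( - 1 ),  sqrt(3),sqrt (14), 3*sqrt (2)]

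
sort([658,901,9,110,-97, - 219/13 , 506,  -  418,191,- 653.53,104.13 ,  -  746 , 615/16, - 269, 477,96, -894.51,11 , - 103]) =[ - 894.51,  -  746,-653.53,- 418  , - 269, - 103, - 97,  -  219/13 , 9,11,615/16,96, 104.13, 110, 191,477 , 506,658,901 ] 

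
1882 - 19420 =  - 17538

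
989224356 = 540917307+448307049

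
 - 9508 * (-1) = 9508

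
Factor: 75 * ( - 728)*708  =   - 38656800  =  - 2^5*3^2*5^2*7^1*13^1*59^1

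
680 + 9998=10678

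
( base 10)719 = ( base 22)1af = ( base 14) 395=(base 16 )2cf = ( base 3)222122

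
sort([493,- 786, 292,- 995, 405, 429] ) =[ - 995, - 786 , 292 , 405,429,493 ] 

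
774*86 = 66564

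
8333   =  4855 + 3478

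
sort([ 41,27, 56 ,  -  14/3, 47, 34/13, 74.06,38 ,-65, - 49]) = [ - 65, - 49, - 14/3, 34/13, 27, 38, 41, 47, 56, 74.06]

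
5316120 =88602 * 60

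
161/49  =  3+2/7= 3.29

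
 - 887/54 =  - 887/54 =- 16.43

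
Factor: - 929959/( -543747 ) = 3^( - 1 )*23^1*211^(-1)*859^(-1)*40433^1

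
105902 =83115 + 22787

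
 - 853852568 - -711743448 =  - 142109120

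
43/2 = 21  +  1/2 = 21.50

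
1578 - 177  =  1401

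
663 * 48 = 31824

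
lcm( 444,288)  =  10656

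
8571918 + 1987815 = 10559733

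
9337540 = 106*88090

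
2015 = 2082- 67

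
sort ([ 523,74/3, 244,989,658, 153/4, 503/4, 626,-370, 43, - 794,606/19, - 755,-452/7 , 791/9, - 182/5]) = [ -794, - 755, - 370, - 452/7 , - 182/5,  74/3,606/19,  153/4,  43, 791/9, 503/4,244,523, 626,658,989 ]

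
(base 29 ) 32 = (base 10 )89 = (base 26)3b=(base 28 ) 35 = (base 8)131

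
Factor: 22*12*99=2^3*3^3*11^2  =  26136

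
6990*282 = 1971180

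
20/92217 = 20/92217 = 0.00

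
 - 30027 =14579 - 44606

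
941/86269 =941/86269 = 0.01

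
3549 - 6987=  - 3438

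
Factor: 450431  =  450431^1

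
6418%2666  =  1086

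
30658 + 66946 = 97604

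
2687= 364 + 2323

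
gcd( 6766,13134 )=398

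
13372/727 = 18 + 286/727 = 18.39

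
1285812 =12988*99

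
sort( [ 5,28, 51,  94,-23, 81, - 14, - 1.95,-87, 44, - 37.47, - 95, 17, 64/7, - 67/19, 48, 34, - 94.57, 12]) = [ - 95, - 94.57, - 87, - 37.47, - 23, - 14, - 67/19, - 1.95, 5, 64/7, 12, 17,28, 34, 44, 48 , 51, 81, 94]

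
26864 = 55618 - 28754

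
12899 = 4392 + 8507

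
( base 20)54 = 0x68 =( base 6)252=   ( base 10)104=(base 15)6E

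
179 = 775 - 596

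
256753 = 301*853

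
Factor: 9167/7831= 41^(-1)*89^1 * 103^1*191^ ( - 1)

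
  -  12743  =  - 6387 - 6356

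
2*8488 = 16976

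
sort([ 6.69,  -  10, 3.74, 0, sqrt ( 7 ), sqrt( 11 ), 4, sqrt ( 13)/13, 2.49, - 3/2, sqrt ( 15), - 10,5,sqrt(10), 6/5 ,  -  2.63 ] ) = [ - 10, - 10, - 2.63, - 3/2 , 0,sqrt(  13)/13, 6/5, 2.49, sqrt ( 7 ) , sqrt ( 10), sqrt(11) , 3.74,  sqrt(15),  4, 5, 6.69 ]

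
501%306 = 195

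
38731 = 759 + 37972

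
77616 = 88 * 882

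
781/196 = 781/196 = 3.98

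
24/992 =3/124 = 0.02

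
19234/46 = 9617/23 = 418.13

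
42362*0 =0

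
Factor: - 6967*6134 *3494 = -149318109532 = - 2^2*1747^1*3067^1*6967^1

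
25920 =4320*6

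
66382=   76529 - 10147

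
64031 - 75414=-11383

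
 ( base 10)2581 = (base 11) 1A37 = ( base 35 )23Q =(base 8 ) 5025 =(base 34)27V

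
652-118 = 534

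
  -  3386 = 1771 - 5157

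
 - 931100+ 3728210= 2797110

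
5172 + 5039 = 10211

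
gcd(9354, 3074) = 2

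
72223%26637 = 18949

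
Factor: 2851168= 2^5*139^1 * 641^1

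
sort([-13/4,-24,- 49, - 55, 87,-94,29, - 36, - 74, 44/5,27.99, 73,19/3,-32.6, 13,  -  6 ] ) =[ - 94, - 74, - 55, - 49,-36, -32.6, - 24, - 6,  -  13/4, 19/3, 44/5, 13, 27.99, 29, 73,87]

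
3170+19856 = 23026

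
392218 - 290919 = 101299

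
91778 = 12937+78841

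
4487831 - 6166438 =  - 1678607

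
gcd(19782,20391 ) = 21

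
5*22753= 113765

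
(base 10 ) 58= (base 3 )2011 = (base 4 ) 322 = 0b111010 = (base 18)34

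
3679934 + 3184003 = 6863937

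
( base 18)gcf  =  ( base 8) 12447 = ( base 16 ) 1527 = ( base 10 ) 5415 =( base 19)F00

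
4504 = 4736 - 232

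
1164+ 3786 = 4950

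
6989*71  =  496219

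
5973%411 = 219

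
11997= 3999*3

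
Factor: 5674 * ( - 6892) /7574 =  - 2^2 * 7^(-1)*541^(  -  1)*1723^1 * 2837^1 = -19552604/3787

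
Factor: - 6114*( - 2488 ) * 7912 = 2^7*3^1 * 23^1*43^1*311^1*1019^1 = 120354432384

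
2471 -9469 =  - 6998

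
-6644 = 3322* ( - 2 )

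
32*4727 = 151264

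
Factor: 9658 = 2^1*11^1*439^1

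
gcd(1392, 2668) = 116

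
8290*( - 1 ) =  - 8290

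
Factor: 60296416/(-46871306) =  - 30148208/23435653 = - 2^4 * 17^1 * 151^( - 1)*271^1*409^1*155203^( - 1 )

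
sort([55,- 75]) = [  -  75, 55] 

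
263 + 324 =587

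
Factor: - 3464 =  -2^3*433^1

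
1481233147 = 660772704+820460443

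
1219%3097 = 1219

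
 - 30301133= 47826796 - 78127929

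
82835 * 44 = 3644740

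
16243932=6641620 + 9602312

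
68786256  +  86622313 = 155408569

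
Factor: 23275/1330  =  35/2 = 2^( - 1 )*5^1*7^1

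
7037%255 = 152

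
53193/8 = 6649+1/8=6649.12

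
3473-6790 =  - 3317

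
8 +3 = 11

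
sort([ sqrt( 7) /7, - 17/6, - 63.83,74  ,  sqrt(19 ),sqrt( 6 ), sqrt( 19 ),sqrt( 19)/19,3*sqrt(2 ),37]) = [ - 63.83, - 17/6 , sqrt(19 )/19,  sqrt( 7 )/7,sqrt( 6),3*sqrt( 2 ),sqrt( 19),sqrt( 19 ) , 37,74 ] 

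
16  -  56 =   -  40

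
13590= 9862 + 3728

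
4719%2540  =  2179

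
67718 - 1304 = 66414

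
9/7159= 9/7159 = 0.00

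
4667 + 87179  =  91846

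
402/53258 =201/26629 = 0.01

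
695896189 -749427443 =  - 53531254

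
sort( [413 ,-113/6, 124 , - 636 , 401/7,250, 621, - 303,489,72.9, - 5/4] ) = [-636, - 303,  -  113/6,  -  5/4,401/7, 72.9, 124, 250, 413 , 489, 621] 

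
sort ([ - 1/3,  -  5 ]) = [-5, - 1/3]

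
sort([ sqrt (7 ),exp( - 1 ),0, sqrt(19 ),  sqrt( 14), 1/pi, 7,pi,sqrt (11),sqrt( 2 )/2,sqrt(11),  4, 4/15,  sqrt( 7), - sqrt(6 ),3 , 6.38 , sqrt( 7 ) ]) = [-sqrt( 6),0, 4/15,  1/pi,exp(-1 ),  sqrt ( 2)/2,sqrt( 7),  sqrt(7 ), sqrt( 7),  3, pi, sqrt(11), sqrt( 11 ),  sqrt( 14 ),  4,sqrt (19 ) , 6.38,7 ]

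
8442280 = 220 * 38374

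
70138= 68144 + 1994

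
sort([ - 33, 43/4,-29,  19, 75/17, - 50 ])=[ - 50,- 33 ,-29, 75/17,43/4, 19]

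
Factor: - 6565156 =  - 2^2*13^1*251^1 * 503^1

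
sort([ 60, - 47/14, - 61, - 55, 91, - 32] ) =[ - 61, - 55, - 32, - 47/14,60,91]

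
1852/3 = 617+1/3 = 617.33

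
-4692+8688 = 3996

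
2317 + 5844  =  8161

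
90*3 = 270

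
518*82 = 42476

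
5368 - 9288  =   - 3920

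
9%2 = 1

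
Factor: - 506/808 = -2^( - 2) * 11^1 *23^1*101^( - 1 ) =-253/404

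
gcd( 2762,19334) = 2762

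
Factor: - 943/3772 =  - 2^ ( - 2)= -  1/4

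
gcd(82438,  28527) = 1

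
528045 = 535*987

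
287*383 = 109921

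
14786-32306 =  - 17520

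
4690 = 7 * 670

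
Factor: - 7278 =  - 2^1*3^1*1213^1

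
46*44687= 2055602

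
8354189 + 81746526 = 90100715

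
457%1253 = 457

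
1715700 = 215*7980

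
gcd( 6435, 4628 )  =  13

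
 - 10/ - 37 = 10/37 = 0.27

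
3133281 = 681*4601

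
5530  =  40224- 34694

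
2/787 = 2/787=   0.00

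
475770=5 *95154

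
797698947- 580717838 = 216981109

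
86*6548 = 563128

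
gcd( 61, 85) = 1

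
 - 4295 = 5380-9675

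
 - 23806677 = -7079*3363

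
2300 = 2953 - 653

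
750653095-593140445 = 157512650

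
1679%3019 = 1679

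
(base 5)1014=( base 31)4A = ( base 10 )134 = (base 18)78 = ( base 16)86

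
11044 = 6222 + 4822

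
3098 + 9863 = 12961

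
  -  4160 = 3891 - 8051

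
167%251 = 167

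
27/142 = 27/142=0.19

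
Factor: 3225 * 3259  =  10510275 = 3^1*5^2* 43^1 * 3259^1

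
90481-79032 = 11449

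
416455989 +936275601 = 1352731590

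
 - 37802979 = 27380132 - 65183111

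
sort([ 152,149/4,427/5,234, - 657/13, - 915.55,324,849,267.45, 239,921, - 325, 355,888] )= [ - 915.55,  -  325, - 657/13, 149/4,427/5,152,234, 239,267.45,324,355,849,888, 921 ]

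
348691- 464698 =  - 116007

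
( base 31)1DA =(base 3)1212220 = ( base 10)1374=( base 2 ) 10101011110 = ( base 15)619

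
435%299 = 136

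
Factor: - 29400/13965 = - 2^3*5^1*19^( - 1) = -40/19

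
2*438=876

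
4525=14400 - 9875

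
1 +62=63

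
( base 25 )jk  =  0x1EF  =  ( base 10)495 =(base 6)2143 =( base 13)2C1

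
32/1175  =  32/1175 = 0.03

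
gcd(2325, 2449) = 31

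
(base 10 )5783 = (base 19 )G07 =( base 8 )13227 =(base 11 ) 4388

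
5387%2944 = 2443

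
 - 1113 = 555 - 1668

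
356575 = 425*839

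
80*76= 6080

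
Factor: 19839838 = 2^1*19^2*27479^1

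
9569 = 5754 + 3815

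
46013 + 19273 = 65286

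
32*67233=2151456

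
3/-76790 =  - 3/76790 = - 0.00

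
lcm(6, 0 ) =0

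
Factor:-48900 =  - 2^2*3^1*5^2*163^1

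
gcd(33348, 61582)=2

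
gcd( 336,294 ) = 42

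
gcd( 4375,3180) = 5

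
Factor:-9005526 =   -  2^1 * 3^3 * 79^1 *2111^1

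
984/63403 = 984/63403 = 0.02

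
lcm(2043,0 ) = 0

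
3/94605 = 1/31535 =0.00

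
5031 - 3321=1710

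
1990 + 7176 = 9166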